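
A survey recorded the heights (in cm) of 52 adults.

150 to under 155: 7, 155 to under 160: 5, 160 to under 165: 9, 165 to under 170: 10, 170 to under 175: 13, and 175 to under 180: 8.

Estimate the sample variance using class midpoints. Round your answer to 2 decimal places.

Midpoints: 152.5, 157.5, 162.5, 167.5, 172.5, 177.5
n = 52, Σfm = 8655, mean = 166.4423
Σfm² = 1443925
Σf(m − x̄)² = Σfm² − (Σfm)²/n = 1443925 − 8655²/52 = 3366.8269
Sample variance = 3366.8269 / 51 = 66.0162

66.02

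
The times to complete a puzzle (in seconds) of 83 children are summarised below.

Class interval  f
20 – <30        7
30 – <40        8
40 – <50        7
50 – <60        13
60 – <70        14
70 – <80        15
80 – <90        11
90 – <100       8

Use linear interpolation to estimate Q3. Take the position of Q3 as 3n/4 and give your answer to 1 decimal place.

78.8

Cumulative frequencies: 7, 15, 22, 35, 49, 64, 75, 83
n = 83; position = 3n/4 = 62.25.
This falls in the class 70 – <80: L = 70, F = 49, f = 15, h = 10.
Upper quartile ≈ 70 + ((62.25 − 49) / 15) × 10 = 78.8333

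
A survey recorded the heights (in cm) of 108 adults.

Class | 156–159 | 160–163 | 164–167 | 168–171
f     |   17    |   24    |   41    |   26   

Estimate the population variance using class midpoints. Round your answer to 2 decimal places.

16.08

Midpoints: 157.5, 161.5, 165.5, 169.5
n = 108, Σfm = 17746, mean = 164.3148
Σfm² = 2917667
Σf(m − x̄)² = Σfm² − (Σfm)²/n = 2917667 − 17746²/108 = 1736.2963
Population variance = 1736.2963 / 108 = 16.0768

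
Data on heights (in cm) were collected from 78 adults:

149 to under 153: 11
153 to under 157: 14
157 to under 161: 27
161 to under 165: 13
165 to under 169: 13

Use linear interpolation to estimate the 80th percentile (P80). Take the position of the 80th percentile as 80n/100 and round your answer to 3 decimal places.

Cumulative frequencies: 11, 25, 52, 65, 78
n = 78; position = 80n/100 = 62.4.
This falls in the class 161 to under 165: L = 161, F = 52, f = 13, h = 4.
80th percentile ≈ 161 + ((62.4 − 52) / 13) × 4 = 164.2000

164.200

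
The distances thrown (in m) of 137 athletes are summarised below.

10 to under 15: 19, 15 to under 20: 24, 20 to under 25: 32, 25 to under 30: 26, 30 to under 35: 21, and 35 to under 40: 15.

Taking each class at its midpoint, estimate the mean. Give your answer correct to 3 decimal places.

Midpoints: 12.5, 17.5, 22.5, 27.5, 32.5, 37.5
Σfm = 19×12.5 + 24×17.5 + 32×22.5 + 26×27.5 + 21×32.5 + 15×37.5 = 3337.5
n = Σf = 137
Mean = 3337.5 / 137 = 24.3613

24.361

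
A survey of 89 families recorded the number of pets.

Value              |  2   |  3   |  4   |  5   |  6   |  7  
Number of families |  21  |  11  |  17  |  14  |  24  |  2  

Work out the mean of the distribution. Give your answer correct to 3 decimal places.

Values: 2, 3, 4, 5, 6, 7
Σfx = 21×2 + 11×3 + 17×4 + 14×5 + 24×6 + 2×7 = 371
n = Σf = 89
Mean = 371 / 89 = 4.1685

4.169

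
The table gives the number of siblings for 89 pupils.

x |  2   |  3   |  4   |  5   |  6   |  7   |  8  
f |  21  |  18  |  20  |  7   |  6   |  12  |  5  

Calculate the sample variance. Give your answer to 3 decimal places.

3.619

Values: 2, 3, 4, 5, 6, 7, 8
n = 89, Σfx = 371, mean = 4.1685
Σfx² = 1865
Σf(x − x̄)² = Σfx² − (Σfx)²/n = 1865 − 371²/89 = 318.4719
Sample variance = 318.4719 / 88 = 3.6190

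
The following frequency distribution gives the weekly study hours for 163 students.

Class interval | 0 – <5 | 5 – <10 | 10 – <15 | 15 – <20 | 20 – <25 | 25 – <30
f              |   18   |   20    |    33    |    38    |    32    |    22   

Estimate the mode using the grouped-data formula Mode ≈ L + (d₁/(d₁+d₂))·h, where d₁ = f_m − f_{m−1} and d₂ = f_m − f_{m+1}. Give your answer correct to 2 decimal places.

17.27

Modal class: 15 – <20 (highest frequency 38).
d₁ = 38 − 33 = 5, d₂ = 38 − 32 = 6
Mode ≈ 15 + (5/(5+6)) × 5 = 15 + 2.2727 = 17.2727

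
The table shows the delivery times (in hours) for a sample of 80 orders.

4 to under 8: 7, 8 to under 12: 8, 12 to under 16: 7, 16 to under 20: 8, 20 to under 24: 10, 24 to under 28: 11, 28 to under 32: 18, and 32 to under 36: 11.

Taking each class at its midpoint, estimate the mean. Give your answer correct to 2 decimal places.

Midpoints: 6, 10, 14, 18, 22, 26, 30, 34
Σfm = 7×6 + 8×10 + 7×14 + 8×18 + 10×22 + 11×26 + 18×30 + 11×34 = 1784
n = Σf = 80
Mean = 1784 / 80 = 22.3000

22.30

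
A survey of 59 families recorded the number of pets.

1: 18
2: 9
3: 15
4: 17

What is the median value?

3

Cumulative frequencies: 18, 27, 42, 59
n = 59, so the median is the value in position (n+1)/2 = 30.
Position 30 falls at value 3.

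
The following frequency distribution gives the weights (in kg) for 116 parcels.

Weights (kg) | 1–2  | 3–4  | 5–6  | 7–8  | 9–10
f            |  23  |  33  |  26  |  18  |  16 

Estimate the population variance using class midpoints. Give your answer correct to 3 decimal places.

Midpoints: 1.5, 3.5, 5.5, 7.5, 9.5
n = 116, Σfm = 580, mean = 5.0000
Σfm² = 3699
Σf(m − x̄)² = Σfm² − (Σfm)²/n = 3699 − 580²/116 = 799.0000
Population variance = 799.0000 / 116 = 6.8879

6.888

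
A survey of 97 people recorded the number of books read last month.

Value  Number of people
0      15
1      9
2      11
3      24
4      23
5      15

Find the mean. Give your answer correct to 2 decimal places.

Values: 0, 1, 2, 3, 4, 5
Σfx = 15×0 + 9×1 + 11×2 + 24×3 + 23×4 + 15×5 = 270
n = Σf = 97
Mean = 270 / 97 = 2.7835

2.78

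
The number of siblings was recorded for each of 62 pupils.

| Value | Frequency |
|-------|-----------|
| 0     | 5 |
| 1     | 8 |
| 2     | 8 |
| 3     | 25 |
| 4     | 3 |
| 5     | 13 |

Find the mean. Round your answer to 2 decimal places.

2.84

Values: 0, 1, 2, 3, 4, 5
Σfx = 5×0 + 8×1 + 8×2 + 25×3 + 3×4 + 13×5 = 176
n = Σf = 62
Mean = 176 / 62 = 2.8387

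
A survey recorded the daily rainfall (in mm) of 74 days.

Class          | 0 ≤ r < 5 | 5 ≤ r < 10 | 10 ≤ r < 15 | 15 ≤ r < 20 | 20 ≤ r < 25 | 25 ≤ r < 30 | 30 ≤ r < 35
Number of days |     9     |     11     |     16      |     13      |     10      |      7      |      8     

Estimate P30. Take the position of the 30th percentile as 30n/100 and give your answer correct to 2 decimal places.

10.69

Cumulative frequencies: 9, 20, 36, 49, 59, 66, 74
n = 74; position = 30n/100 = 22.2.
This falls in the class 10 ≤ r < 15: L = 10, F = 20, f = 16, h = 5.
30th percentile ≈ 10 + ((22.2 − 20) / 16) × 5 = 10.6875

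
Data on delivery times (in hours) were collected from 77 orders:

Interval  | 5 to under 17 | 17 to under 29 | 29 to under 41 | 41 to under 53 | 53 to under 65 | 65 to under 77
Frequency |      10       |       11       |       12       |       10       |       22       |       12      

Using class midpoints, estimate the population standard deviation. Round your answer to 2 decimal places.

Midpoints: 11, 23, 35, 47, 59, 71
n = 77, Σfm = 3403, mean = 44.1948
Σfm² = 180893
Σf(m − x̄)² = Σfm² − (Σfm)²/n = 180893 − 3403²/77 = 30498.0779
Population variance = 30498.0779 / 77 = 396.0789
Standard deviation = √396.0789 = 19.9017

19.90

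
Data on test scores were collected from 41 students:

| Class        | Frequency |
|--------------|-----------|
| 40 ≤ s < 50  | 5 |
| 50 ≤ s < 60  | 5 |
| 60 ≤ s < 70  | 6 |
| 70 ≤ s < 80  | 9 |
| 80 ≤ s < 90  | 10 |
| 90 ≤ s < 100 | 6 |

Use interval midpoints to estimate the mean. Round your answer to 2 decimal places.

Midpoints: 45, 55, 65, 75, 85, 95
Σfm = 5×45 + 5×55 + 6×65 + 9×75 + 10×85 + 6×95 = 2985
n = Σf = 41
Mean = 2985 / 41 = 72.8049

72.80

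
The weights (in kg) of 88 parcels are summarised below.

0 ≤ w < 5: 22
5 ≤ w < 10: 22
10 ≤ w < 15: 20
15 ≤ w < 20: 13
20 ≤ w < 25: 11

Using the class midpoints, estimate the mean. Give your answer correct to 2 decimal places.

Midpoints: 2.5, 7.5, 12.5, 17.5, 22.5
Σfm = 22×2.5 + 22×7.5 + 20×12.5 + 13×17.5 + 11×22.5 = 945
n = Σf = 88
Mean = 945 / 88 = 10.7386

10.74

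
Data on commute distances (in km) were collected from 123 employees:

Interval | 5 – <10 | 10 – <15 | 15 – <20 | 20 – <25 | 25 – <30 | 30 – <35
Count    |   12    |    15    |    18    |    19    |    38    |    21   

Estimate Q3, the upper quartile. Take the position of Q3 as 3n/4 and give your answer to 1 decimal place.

Cumulative frequencies: 12, 27, 45, 64, 102, 123
n = 123; position = 3n/4 = 92.25.
This falls in the class 25 – <30: L = 25, F = 64, f = 38, h = 5.
Upper quartile ≈ 25 + ((92.25 − 64) / 38) × 5 = 28.7171

28.7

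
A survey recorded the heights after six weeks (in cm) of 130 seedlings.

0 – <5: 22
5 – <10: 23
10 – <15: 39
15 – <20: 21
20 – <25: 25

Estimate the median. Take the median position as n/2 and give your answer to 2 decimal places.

12.56

Cumulative frequencies: 22, 45, 84, 105, 130
n = 130; position = n/2 = 65.
This falls in the class 10 – <15: L = 10, F = 45, f = 39, h = 5.
Median ≈ 10 + ((65 − 45) / 39) × 5 = 12.5641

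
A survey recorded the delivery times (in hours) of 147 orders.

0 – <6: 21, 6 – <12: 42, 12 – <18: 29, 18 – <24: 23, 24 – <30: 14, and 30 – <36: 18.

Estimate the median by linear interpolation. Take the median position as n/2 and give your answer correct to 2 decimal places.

Cumulative frequencies: 21, 63, 92, 115, 129, 147
n = 147; position = n/2 = 73.5.
This falls in the class 12 – <18: L = 12, F = 63, f = 29, h = 6.
Median ≈ 12 + ((73.5 − 63) / 29) × 6 = 14.1724

14.17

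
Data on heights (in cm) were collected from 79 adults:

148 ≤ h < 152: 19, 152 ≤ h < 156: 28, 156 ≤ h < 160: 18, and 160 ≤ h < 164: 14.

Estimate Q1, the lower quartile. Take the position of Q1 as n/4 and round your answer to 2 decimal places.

152.11

Cumulative frequencies: 19, 47, 65, 79
n = 79; position = n/4 = 19.75.
This falls in the class 152 ≤ h < 156: L = 152, F = 19, f = 28, h = 4.
Lower quartile ≈ 152 + ((19.75 − 19) / 28) × 4 = 152.1071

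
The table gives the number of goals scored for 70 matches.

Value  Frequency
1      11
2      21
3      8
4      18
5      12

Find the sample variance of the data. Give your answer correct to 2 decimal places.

Values: 1, 2, 3, 4, 5
n = 70, Σfx = 209, mean = 2.9857
Σfx² = 755
Σf(x − x̄)² = Σfx² − (Σfx)²/n = 755 − 209²/70 = 130.9857
Sample variance = 130.9857 / 69 = 1.8983

1.90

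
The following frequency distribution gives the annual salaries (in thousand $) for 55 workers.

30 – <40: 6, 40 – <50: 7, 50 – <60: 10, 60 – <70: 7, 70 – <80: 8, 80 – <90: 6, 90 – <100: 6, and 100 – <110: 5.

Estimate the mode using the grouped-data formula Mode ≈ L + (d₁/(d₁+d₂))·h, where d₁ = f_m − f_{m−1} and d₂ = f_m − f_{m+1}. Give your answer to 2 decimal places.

Modal class: 50 – <60 (highest frequency 10).
d₁ = 10 − 7 = 3, d₂ = 10 − 7 = 3
Mode ≈ 50 + (3/(3+3)) × 10 = 50 + 5.0000 = 55.0000

55.00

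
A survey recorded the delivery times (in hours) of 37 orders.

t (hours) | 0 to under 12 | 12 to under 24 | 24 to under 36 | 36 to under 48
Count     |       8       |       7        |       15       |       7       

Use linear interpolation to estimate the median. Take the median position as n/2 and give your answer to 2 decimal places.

Cumulative frequencies: 8, 15, 30, 37
n = 37; position = n/2 = 18.5.
This falls in the class 24 to under 36: L = 24, F = 15, f = 15, h = 12.
Median ≈ 24 + ((18.5 − 15) / 15) × 12 = 26.8000

26.80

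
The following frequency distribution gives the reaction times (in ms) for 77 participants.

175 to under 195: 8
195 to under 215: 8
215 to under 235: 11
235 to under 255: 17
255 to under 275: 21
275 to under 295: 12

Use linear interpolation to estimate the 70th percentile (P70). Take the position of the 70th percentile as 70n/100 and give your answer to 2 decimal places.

264.43

Cumulative frequencies: 8, 16, 27, 44, 65, 77
n = 77; position = 70n/100 = 53.9.
This falls in the class 255 to under 275: L = 255, F = 44, f = 21, h = 20.
70th percentile ≈ 255 + ((53.9 − 44) / 21) × 20 = 264.4286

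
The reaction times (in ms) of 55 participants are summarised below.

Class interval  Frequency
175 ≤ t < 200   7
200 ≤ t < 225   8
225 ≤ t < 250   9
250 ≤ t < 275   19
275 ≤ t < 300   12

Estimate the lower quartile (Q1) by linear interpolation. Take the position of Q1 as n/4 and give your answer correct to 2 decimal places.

221.09

Cumulative frequencies: 7, 15, 24, 43, 55
n = 55; position = n/4 = 13.75.
This falls in the class 200 ≤ t < 225: L = 200, F = 7, f = 8, h = 25.
Lower quartile ≈ 200 + ((13.75 − 7) / 8) × 25 = 221.0938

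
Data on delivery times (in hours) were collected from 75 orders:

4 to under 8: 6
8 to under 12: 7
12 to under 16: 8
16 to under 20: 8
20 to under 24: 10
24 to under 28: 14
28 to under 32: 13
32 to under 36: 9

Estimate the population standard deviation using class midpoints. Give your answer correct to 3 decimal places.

Midpoints: 6, 10, 14, 18, 22, 26, 30, 34
n = 75, Σfm = 1642, mean = 21.8933
Σfm² = 41484
Σf(m − x̄)² = Σfm² − (Σfm)²/n = 41484 − 1642²/75 = 5535.1467
Population variance = 5535.1467 / 75 = 73.8020
Standard deviation = √73.8020 = 8.5908

8.591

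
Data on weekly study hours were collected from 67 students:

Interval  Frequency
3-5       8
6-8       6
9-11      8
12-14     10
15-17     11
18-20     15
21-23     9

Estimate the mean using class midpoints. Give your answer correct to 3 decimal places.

14.075

Midpoints: 4, 7, 10, 13, 16, 19, 22
Σfm = 8×4 + 6×7 + 8×10 + 10×13 + 11×16 + 15×19 + 9×22 = 943
n = Σf = 67
Mean = 943 / 67 = 14.0746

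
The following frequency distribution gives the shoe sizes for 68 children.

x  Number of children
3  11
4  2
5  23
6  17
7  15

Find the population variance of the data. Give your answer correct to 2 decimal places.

Values: 3, 4, 5, 6, 7
n = 68, Σfx = 363, mean = 5.3382
Σfx² = 2053
Σf(x − x̄)² = Σfx² − (Σfx)²/n = 2053 − 363²/68 = 115.2206
Population variance = 115.2206 / 68 = 1.6944

1.69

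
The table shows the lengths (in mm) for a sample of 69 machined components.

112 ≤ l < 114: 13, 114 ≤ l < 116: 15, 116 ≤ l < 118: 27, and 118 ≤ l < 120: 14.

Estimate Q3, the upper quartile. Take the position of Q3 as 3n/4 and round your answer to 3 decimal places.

117.759

Cumulative frequencies: 13, 28, 55, 69
n = 69; position = 3n/4 = 51.75.
This falls in the class 116 ≤ l < 118: L = 116, F = 28, f = 27, h = 2.
Upper quartile ≈ 116 + ((51.75 − 28) / 27) × 2 = 117.7593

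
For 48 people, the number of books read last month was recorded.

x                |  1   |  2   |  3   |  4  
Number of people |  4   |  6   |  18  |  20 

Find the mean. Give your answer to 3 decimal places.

3.125

Values: 1, 2, 3, 4
Σfx = 4×1 + 6×2 + 18×3 + 20×4 = 150
n = Σf = 48
Mean = 150 / 48 = 3.1250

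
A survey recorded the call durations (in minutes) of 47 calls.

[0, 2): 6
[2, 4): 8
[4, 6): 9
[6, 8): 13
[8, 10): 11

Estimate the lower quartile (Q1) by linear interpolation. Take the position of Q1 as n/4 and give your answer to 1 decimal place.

Cumulative frequencies: 6, 14, 23, 36, 47
n = 47; position = n/4 = 11.75.
This falls in the class [2, 4): L = 2, F = 6, f = 8, h = 2.
Lower quartile ≈ 2 + ((11.75 − 6) / 8) × 2 = 3.4375

3.4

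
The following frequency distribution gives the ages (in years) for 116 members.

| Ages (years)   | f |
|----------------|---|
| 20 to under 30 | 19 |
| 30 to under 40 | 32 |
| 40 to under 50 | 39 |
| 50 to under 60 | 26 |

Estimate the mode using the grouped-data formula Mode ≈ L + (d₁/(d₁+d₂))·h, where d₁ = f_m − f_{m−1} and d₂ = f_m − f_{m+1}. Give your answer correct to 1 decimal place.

Modal class: 40 to under 50 (highest frequency 39).
d₁ = 39 − 32 = 7, d₂ = 39 − 26 = 13
Mode ≈ 40 + (7/(7+13)) × 10 = 40 + 3.5000 = 43.5000

43.5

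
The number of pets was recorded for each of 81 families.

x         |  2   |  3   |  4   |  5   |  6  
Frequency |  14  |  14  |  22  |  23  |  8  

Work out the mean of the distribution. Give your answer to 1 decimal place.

4.0

Values: 2, 3, 4, 5, 6
Σfx = 14×2 + 14×3 + 22×4 + 23×5 + 8×6 = 321
n = Σf = 81
Mean = 321 / 81 = 3.9630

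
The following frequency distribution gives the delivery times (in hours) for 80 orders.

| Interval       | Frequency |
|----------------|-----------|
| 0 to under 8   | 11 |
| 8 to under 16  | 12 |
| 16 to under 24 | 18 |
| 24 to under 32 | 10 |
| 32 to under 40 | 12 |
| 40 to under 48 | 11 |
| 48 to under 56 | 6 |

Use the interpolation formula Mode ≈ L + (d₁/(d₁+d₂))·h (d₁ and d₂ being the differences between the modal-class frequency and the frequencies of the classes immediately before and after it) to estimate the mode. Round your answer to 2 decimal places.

19.43

Modal class: 16 to under 24 (highest frequency 18).
d₁ = 18 − 12 = 6, d₂ = 18 − 10 = 8
Mode ≈ 16 + (6/(6+8)) × 8 = 16 + 3.4286 = 19.4286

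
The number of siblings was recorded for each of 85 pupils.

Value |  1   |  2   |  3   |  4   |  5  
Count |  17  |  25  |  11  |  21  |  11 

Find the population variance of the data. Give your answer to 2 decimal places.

1.82

Values: 1, 2, 3, 4, 5
n = 85, Σfx = 239, mean = 2.8118
Σfx² = 827
Σf(x − x̄)² = Σfx² − (Σfx)²/n = 827 − 239²/85 = 154.9882
Population variance = 154.9882 / 85 = 1.8234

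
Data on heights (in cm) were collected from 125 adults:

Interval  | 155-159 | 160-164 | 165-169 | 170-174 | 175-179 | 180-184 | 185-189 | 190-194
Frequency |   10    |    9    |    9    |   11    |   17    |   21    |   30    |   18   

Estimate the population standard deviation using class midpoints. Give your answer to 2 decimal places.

10.76

Midpoints: 157, 162, 167, 172, 177, 182, 187, 192
n = 125, Σfm = 22320, mean = 178.5600
Σfm² = 3999930
Σf(m − x̄)² = Σfm² − (Σfm)²/n = 3999930 − 22320²/125 = 14470.8000
Population variance = 14470.8000 / 125 = 115.7664
Standard deviation = √115.7664 = 10.7595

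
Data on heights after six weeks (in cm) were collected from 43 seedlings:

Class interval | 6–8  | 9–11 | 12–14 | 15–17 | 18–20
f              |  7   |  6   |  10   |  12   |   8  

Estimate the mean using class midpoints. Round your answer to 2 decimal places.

Midpoints: 7, 10, 13, 16, 19
Σfm = 7×7 + 6×10 + 10×13 + 12×16 + 8×19 = 583
n = Σf = 43
Mean = 583 / 43 = 13.5581

13.56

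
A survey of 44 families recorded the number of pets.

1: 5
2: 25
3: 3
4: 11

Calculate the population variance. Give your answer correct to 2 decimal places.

0.98

Values: 1, 2, 3, 4
n = 44, Σfx = 108, mean = 2.4545
Σfx² = 308
Σf(x − x̄)² = Σfx² − (Σfx)²/n = 308 − 108²/44 = 42.9091
Population variance = 42.9091 / 44 = 0.9752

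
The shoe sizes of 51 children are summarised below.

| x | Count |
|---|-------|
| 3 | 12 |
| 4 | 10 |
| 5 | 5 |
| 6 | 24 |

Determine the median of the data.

Cumulative frequencies: 12, 22, 27, 51
n = 51, so the median is the value in position (n+1)/2 = 26.
Position 26 falls at value 5.

5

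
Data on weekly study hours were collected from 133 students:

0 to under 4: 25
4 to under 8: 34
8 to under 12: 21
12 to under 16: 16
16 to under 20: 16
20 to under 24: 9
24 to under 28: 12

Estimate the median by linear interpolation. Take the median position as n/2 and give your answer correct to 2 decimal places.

9.43

Cumulative frequencies: 25, 59, 80, 96, 112, 121, 133
n = 133; position = n/2 = 66.5.
This falls in the class 8 to under 12: L = 8, F = 59, f = 21, h = 4.
Median ≈ 8 + ((66.5 − 59) / 21) × 4 = 9.4286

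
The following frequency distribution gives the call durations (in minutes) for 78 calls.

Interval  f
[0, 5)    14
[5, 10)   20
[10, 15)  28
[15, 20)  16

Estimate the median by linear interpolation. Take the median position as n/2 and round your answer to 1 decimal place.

Cumulative frequencies: 14, 34, 62, 78
n = 78; position = n/2 = 39.
This falls in the class [10, 15): L = 10, F = 34, f = 28, h = 5.
Median ≈ 10 + ((39 − 34) / 28) × 5 = 10.8929

10.9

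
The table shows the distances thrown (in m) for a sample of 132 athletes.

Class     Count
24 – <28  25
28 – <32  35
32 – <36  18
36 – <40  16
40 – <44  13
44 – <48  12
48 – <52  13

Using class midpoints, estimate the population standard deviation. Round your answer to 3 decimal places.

Midpoints: 26, 30, 34, 38, 42, 46, 50
n = 132, Σfm = 4668, mean = 35.3636
Σfm² = 173136
Σf(m − x̄)² = Σfm² − (Σfm)²/n = 173136 − 4668²/132 = 8058.5455
Population variance = 8058.5455 / 132 = 61.0496
Standard deviation = √61.0496 = 7.8134

7.813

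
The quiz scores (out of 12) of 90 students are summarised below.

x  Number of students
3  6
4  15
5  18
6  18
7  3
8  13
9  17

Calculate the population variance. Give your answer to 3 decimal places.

3.754

Values: 3, 4, 5, 6, 7, 8, 9
n = 90, Σfx = 554, mean = 6.1556
Σfx² = 3748
Σf(x − x̄)² = Σfx² − (Σfx)²/n = 3748 − 554²/90 = 337.8222
Population variance = 337.8222 / 90 = 3.7536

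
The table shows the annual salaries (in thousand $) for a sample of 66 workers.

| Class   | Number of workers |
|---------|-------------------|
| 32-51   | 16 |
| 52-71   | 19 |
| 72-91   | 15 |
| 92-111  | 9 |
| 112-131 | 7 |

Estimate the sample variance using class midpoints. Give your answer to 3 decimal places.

665.361

Midpoints: 41.5, 61.5, 81.5, 101.5, 121.5
n = 66, Σfm = 4819, mean = 73.0152
Σfm² = 395108.5
Σf(m − x̄)² = Σfm² − (Σfm)²/n = 395108.5 − 4819²/66 = 43248.4848
Sample variance = 43248.4848 / 65 = 665.3613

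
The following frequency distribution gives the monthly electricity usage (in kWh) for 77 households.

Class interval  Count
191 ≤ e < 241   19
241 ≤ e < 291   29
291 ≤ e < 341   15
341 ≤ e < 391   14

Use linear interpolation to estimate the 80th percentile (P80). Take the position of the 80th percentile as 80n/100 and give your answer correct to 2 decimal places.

Cumulative frequencies: 19, 48, 63, 77
n = 77; position = 80n/100 = 61.6.
This falls in the class 291 ≤ e < 341: L = 291, F = 48, f = 15, h = 50.
80th percentile ≈ 291 + ((61.6 − 48) / 15) × 50 = 336.3333

336.33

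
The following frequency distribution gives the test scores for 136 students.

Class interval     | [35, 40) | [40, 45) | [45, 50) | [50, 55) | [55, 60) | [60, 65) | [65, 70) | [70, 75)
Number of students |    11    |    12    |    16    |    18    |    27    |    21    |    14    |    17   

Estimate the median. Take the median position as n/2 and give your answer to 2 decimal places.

57.04

Cumulative frequencies: 11, 23, 39, 57, 84, 105, 119, 136
n = 136; position = n/2 = 68.
This falls in the class [55, 60): L = 55, F = 57, f = 27, h = 5.
Median ≈ 55 + ((68 − 57) / 27) × 5 = 57.0370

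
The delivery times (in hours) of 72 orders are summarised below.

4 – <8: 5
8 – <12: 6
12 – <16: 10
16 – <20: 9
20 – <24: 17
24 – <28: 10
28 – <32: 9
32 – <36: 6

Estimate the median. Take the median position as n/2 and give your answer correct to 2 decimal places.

21.41

Cumulative frequencies: 5, 11, 21, 30, 47, 57, 66, 72
n = 72; position = n/2 = 36.
This falls in the class 20 – <24: L = 20, F = 30, f = 17, h = 4.
Median ≈ 20 + ((36 − 30) / 17) × 4 = 21.4118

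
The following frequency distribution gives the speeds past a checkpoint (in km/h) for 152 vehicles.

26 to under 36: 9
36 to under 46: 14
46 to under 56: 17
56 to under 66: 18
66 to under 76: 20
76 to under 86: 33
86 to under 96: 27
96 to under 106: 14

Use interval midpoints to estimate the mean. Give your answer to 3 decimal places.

Midpoints: 31, 41, 51, 61, 71, 81, 91, 101
Σfm = 9×31 + 14×41 + 17×51 + 18×61 + 20×71 + 33×81 + 27×91 + 14×101 = 10782
n = Σf = 152
Mean = 10782 / 152 = 70.9342

70.934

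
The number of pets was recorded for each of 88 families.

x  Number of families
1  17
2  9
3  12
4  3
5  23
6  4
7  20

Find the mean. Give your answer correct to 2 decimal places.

Values: 1, 2, 3, 4, 5, 6, 7
Σfx = 17×1 + 9×2 + 12×3 + 3×4 + 23×5 + 4×6 + 20×7 = 362
n = Σf = 88
Mean = 362 / 88 = 4.1136

4.11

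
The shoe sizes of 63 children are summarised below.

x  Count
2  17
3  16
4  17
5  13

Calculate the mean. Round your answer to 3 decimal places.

Values: 2, 3, 4, 5
Σfx = 17×2 + 16×3 + 17×4 + 13×5 = 215
n = Σf = 63
Mean = 215 / 63 = 3.4127

3.413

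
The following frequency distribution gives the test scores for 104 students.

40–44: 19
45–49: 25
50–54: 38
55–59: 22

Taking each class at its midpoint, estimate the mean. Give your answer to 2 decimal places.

50.03

Midpoints: 42, 47, 52, 57
Σfm = 19×42 + 25×47 + 38×52 + 22×57 = 5203
n = Σf = 104
Mean = 5203 / 104 = 50.0288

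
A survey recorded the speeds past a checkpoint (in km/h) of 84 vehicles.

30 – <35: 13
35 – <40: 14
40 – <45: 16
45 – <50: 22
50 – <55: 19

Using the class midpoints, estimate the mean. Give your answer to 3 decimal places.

Midpoints: 32.5, 37.5, 42.5, 47.5, 52.5
Σfm = 13×32.5 + 14×37.5 + 16×42.5 + 22×47.5 + 19×52.5 = 3670
n = Σf = 84
Mean = 3670 / 84 = 43.6905

43.690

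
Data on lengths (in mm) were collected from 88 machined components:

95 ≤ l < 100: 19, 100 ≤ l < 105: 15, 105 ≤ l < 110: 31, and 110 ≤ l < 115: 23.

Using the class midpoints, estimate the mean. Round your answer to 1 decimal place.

105.8

Midpoints: 97.5, 102.5, 107.5, 112.5
Σfm = 19×97.5 + 15×102.5 + 31×107.5 + 23×112.5 = 9310
n = Σf = 88
Mean = 9310 / 88 = 105.7955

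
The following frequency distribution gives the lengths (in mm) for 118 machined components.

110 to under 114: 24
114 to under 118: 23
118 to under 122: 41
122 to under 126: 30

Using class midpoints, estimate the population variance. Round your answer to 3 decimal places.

Midpoints: 112, 116, 120, 124
n = 118, Σfm = 13996, mean = 118.6102
Σfm² = 1662224
Σf(m − x̄)² = Σfm² − (Σfm)²/n = 1662224 − 13996²/118 = 2156.0678
Population variance = 2156.0678 / 118 = 18.2718

18.272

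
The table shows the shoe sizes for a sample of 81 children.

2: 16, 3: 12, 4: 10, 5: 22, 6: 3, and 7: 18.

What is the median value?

Cumulative frequencies: 16, 28, 38, 60, 63, 81
n = 81, so the median is the value in position (n+1)/2 = 41.
Position 41 falls at value 5.

5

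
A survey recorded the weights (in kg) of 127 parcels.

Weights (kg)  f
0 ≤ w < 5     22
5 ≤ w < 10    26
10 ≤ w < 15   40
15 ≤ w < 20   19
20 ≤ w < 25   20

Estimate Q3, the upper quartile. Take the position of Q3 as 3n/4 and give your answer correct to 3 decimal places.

Cumulative frequencies: 22, 48, 88, 107, 127
n = 127; position = 3n/4 = 95.25.
This falls in the class 15 ≤ w < 20: L = 15, F = 88, f = 19, h = 5.
Upper quartile ≈ 15 + ((95.25 − 88) / 19) × 5 = 16.9079

16.908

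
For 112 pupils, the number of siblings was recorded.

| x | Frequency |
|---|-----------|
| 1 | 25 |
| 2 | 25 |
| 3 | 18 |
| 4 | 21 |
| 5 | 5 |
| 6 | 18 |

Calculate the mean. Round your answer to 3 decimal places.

3.089

Values: 1, 2, 3, 4, 5, 6
Σfx = 25×1 + 25×2 + 18×3 + 21×4 + 5×5 + 18×6 = 346
n = Σf = 112
Mean = 346 / 112 = 3.0893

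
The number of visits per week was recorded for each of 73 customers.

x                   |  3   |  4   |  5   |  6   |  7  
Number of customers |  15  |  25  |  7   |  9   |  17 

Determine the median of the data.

4

Cumulative frequencies: 15, 40, 47, 56, 73
n = 73, so the median is the value in position (n+1)/2 = 37.
Position 37 falls at value 4.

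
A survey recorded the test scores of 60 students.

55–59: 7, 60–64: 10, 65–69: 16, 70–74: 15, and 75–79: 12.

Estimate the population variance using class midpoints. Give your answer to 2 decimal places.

40.52

Midpoints: 57, 62, 67, 72, 77
n = 60, Σfm = 4095, mean = 68.2500
Σfm² = 281915
Σf(m − x̄)² = Σfm² − (Σfm)²/n = 281915 − 4095²/60 = 2431.2500
Population variance = 2431.2500 / 60 = 40.5208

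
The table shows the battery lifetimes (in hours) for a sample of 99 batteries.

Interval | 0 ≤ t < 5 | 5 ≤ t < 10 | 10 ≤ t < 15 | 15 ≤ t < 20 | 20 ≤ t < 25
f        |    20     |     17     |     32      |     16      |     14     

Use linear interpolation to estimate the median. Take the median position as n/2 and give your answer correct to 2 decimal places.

Cumulative frequencies: 20, 37, 69, 85, 99
n = 99; position = n/2 = 49.5.
This falls in the class 10 ≤ t < 15: L = 10, F = 37, f = 32, h = 5.
Median ≈ 10 + ((49.5 − 37) / 32) × 5 = 11.9531

11.95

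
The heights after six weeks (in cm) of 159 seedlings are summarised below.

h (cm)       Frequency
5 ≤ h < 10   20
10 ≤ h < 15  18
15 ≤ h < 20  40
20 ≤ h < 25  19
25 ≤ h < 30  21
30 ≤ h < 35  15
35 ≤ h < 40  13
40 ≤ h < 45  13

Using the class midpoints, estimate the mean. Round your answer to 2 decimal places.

Midpoints: 7.5, 12.5, 17.5, 22.5, 27.5, 32.5, 37.5, 42.5
Σfm = 20×7.5 + 18×12.5 + 40×17.5 + 19×22.5 + 21×27.5 + 15×32.5 + 13×37.5 + 13×42.5 = 3607.5
n = Σf = 159
Mean = 3607.5 / 159 = 22.6887

22.69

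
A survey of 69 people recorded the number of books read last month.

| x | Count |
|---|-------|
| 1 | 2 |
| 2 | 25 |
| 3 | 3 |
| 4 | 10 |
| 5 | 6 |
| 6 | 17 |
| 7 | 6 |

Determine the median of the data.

Cumulative frequencies: 2, 27, 30, 40, 46, 63, 69
n = 69, so the median is the value in position (n+1)/2 = 35.
Position 35 falls at value 4.

4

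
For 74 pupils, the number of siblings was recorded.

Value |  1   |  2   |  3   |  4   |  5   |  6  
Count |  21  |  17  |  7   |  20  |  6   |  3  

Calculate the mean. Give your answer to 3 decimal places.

2.757

Values: 1, 2, 3, 4, 5, 6
Σfx = 21×1 + 17×2 + 7×3 + 20×4 + 6×5 + 3×6 = 204
n = Σf = 74
Mean = 204 / 74 = 2.7568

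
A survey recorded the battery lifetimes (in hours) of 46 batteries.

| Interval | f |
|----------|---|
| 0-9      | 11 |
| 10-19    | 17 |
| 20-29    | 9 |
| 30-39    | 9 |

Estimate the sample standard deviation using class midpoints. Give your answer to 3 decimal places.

Midpoints: 4.5, 14.5, 24.5, 34.5
n = 46, Σfm = 827, mean = 17.9783
Σfm² = 19911.5
Σf(m − x̄)² = Σfm² − (Σfm)²/n = 19911.5 − 827²/46 = 5043.4783
Sample variance = 5043.4783 / 45 = 112.0773
Standard deviation = √112.0773 = 10.5867

10.587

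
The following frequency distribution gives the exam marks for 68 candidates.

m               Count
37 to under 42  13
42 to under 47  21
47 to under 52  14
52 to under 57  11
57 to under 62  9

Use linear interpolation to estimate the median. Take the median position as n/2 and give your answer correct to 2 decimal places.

47.00

Cumulative frequencies: 13, 34, 48, 59, 68
n = 68; position = n/2 = 34.
This falls in the class 42 to under 47: L = 42, F = 13, f = 21, h = 5.
Median ≈ 42 + ((34 − 13) / 21) × 5 = 47.0000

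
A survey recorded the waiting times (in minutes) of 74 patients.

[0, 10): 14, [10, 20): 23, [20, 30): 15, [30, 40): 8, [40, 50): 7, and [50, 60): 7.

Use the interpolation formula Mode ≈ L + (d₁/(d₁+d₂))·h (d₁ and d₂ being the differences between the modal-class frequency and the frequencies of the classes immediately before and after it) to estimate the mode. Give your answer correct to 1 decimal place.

15.3

Modal class: [10, 20) (highest frequency 23).
d₁ = 23 − 14 = 9, d₂ = 23 − 15 = 8
Mode ≈ 10 + (9/(9+8)) × 10 = 10 + 5.2941 = 15.2941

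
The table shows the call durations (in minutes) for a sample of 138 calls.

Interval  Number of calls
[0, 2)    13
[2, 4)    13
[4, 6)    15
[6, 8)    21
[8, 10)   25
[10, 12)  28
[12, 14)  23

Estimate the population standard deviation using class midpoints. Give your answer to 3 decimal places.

3.778

Midpoints: 1, 3, 5, 7, 9, 11, 13
n = 138, Σfm = 1106, mean = 8.0145
Σfm² = 10834
Σf(m − x̄)² = Σfm² − (Σfm)²/n = 10834 − 1106²/138 = 1969.9710
Population variance = 1969.9710 / 138 = 14.2752
Standard deviation = √14.2752 = 3.7782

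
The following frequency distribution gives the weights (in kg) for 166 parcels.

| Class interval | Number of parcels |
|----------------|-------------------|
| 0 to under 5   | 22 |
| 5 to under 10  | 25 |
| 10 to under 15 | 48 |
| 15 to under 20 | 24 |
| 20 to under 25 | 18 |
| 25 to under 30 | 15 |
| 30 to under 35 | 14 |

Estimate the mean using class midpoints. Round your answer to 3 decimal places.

Midpoints: 2.5, 7.5, 12.5, 17.5, 22.5, 27.5, 32.5
Σfm = 22×2.5 + 25×7.5 + 48×12.5 + 24×17.5 + 18×22.5 + 15×27.5 + 14×32.5 = 2535
n = Σf = 166
Mean = 2535 / 166 = 15.2711

15.271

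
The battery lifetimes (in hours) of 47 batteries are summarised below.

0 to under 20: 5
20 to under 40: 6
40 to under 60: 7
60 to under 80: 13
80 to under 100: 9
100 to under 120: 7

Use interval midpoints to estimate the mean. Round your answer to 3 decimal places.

Midpoints: 10, 30, 50, 70, 90, 110
Σfm = 5×10 + 6×30 + 7×50 + 13×70 + 9×90 + 7×110 = 3070
n = Σf = 47
Mean = 3070 / 47 = 65.3191

65.319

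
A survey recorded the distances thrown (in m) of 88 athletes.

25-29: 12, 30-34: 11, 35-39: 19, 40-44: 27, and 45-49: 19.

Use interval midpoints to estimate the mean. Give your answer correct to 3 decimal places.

Midpoints: 27, 32, 37, 42, 47
Σfm = 12×27 + 11×32 + 19×37 + 27×42 + 19×47 = 3406
n = Σf = 88
Mean = 3406 / 88 = 38.7045

38.705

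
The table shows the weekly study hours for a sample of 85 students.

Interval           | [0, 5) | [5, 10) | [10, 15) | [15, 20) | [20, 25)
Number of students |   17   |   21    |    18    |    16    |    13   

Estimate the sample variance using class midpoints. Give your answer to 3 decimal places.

Midpoints: 2.5, 7.5, 12.5, 17.5, 22.5
n = 85, Σfm = 997.5, mean = 11.7353
Σfm² = 15581.25
Σf(m − x̄)² = Σfm² − (Σfm)²/n = 15581.25 − 997.5²/85 = 3875.2941
Sample variance = 3875.2941 / 84 = 46.1345

46.134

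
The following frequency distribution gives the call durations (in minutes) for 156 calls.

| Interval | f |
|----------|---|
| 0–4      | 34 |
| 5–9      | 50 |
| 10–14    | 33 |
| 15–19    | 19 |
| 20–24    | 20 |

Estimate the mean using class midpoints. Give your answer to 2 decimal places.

Midpoints: 2, 7, 12, 17, 22
Σfm = 34×2 + 50×7 + 33×12 + 19×17 + 20×22 = 1577
n = Σf = 156
Mean = 1577 / 156 = 10.1090

10.11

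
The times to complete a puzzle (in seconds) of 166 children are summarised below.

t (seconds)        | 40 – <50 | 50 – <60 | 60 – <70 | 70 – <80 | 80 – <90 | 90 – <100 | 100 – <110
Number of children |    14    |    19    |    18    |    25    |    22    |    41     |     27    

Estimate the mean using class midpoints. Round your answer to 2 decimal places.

80.24

Midpoints: 45, 55, 65, 75, 85, 95, 105
Σfm = 14×45 + 19×55 + 18×65 + 25×75 + 22×85 + 41×95 + 27×105 = 13320
n = Σf = 166
Mean = 13320 / 166 = 80.2410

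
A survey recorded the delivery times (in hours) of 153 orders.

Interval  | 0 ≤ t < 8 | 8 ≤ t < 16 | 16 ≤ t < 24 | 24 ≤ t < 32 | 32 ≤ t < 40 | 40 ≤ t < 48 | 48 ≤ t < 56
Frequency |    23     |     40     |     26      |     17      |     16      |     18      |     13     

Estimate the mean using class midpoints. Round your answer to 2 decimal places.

23.61

Midpoints: 4, 12, 20, 28, 36, 44, 52
Σfm = 23×4 + 40×12 + 26×20 + 17×28 + 16×36 + 18×44 + 13×52 = 3612
n = Σf = 153
Mean = 3612 / 153 = 23.6078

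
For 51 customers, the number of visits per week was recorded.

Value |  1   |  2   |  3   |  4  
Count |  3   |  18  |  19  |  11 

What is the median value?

3

Cumulative frequencies: 3, 21, 40, 51
n = 51, so the median is the value in position (n+1)/2 = 26.
Position 26 falls at value 3.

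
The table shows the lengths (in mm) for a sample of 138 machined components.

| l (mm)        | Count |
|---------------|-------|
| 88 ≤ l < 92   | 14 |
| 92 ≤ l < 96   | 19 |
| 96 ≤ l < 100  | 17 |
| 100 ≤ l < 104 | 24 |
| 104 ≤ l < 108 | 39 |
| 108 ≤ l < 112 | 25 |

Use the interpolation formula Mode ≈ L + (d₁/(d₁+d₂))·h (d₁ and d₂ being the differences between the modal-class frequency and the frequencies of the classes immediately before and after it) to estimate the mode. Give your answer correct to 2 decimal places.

106.07

Modal class: 104 ≤ l < 108 (highest frequency 39).
d₁ = 39 − 24 = 15, d₂ = 39 − 25 = 14
Mode ≈ 104 + (15/(15+14)) × 4 = 104 + 2.0690 = 106.0690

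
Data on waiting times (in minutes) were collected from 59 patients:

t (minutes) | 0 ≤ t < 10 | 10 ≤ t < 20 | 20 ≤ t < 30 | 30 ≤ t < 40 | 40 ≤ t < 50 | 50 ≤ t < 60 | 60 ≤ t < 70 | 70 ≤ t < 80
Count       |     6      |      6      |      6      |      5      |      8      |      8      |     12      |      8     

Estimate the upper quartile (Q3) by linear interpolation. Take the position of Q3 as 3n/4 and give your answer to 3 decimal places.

Cumulative frequencies: 6, 12, 18, 23, 31, 39, 51, 59
n = 59; position = 3n/4 = 44.25.
This falls in the class 60 ≤ t < 70: L = 60, F = 39, f = 12, h = 10.
Upper quartile ≈ 60 + ((44.25 − 39) / 12) × 10 = 64.3750

64.375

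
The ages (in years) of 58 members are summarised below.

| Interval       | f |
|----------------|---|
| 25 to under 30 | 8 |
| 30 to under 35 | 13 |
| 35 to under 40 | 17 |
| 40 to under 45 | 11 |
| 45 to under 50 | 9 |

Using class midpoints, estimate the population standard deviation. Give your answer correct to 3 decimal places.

Midpoints: 27.5, 32.5, 37.5, 42.5, 47.5
n = 58, Σfm = 2175, mean = 37.5000
Σfm² = 83862.5
Σf(m − x̄)² = Σfm² − (Σfm)²/n = 83862.5 − 2175²/58 = 2300.0000
Population variance = 2300.0000 / 58 = 39.6552
Standard deviation = √39.6552 = 6.2972

6.297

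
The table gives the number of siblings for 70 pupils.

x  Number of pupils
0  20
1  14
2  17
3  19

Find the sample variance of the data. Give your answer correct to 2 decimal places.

Values: 0, 1, 2, 3
n = 70, Σfx = 105, mean = 1.5000
Σfx² = 253
Σf(x − x̄)² = Σfx² − (Σfx)²/n = 253 − 105²/70 = 95.5000
Sample variance = 95.5000 / 69 = 1.3841

1.38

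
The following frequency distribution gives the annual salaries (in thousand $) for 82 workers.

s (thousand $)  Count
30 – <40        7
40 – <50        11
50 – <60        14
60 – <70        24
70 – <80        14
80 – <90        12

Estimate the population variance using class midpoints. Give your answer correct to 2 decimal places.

217.80

Midpoints: 35, 45, 55, 65, 75, 85
n = 82, Σfm = 5140, mean = 62.6829
Σfm² = 340050
Σf(m − x̄)² = Σfm² − (Σfm)²/n = 340050 − 5140²/82 = 17859.7561
Population variance = 17859.7561 / 82 = 217.8019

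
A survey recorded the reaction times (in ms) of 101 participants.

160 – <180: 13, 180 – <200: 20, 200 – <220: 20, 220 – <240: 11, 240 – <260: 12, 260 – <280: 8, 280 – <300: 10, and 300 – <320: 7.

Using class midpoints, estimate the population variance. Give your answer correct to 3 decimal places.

1827.037

Midpoints: 170, 190, 210, 230, 250, 270, 290, 310
n = 101, Σfm = 22970, mean = 227.4257
Σfm² = 5408500
Σf(m − x̄)² = Σfm² − (Σfm)²/n = 5408500 − 22970²/101 = 184530.6931
Population variance = 184530.6931 / 101 = 1827.0366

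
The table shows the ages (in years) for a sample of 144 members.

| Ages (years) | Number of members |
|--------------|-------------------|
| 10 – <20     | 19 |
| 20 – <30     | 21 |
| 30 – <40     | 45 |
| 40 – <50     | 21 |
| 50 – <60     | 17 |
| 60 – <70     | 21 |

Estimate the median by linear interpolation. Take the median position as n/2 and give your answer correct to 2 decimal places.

37.11

Cumulative frequencies: 19, 40, 85, 106, 123, 144
n = 144; position = n/2 = 72.
This falls in the class 30 – <40: L = 30, F = 40, f = 45, h = 10.
Median ≈ 30 + ((72 − 40) / 45) × 10 = 37.1111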